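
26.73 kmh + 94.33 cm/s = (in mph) 18.72. Check: 1 kmh = 0.27777778 m/s, so 26.73 kmh = 26.73 * 0.27777778 = 7.425 m/s. 1 cm/s = 0.01 m/s, so 94.33 cm/s = 94.33 * 0.01 = 0.9433 m/s. Sum: 7.425 + 0.9433 = 8.3683 m/s. 1 mph = 0.44704 m/s, so 8.3683 m/s = 8.3683 / 0.44704 = 18.719354 mph ≈ 18.72 mph (4 s.f.).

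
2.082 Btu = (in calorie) 1 Btu = 1055.0559 J, so 2.082 Btu = 2.082 * 1055.0559 = 2196.6263 J. 1 calorie = 4.184 J, so 2196.6263 J = 2196.6263 / 4.184 = 525.00628 calorie ≈ 525 calorie (4 s.f.). Final answer: 525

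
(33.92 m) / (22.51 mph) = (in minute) 0.05618. Check: 33.92 m is already in m. 1 mph = 0.44704 m/s, so 22.51 mph = 22.51 * 0.44704 = 10.06287 m/s. Combine: 33.92 m / 10.06287 m/s = 3.3708076 s. 1 minute = 60 s, so 3.3708076 s = 3.3708076 / 60 = 0.056180127 minute ≈ 0.05618 minute (4 s.f.).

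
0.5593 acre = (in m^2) 2263. Check: 1 acre = 4046.8564 m^2, so 0.5593 acre = 0.5593 * 4046.8564 = 2263.4068 m^2. Result: 2263.4068 m^2 ≈ 2263 m^2 (4 s.f.).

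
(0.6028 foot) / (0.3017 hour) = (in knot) 0.0003288. Check: 1 foot = 0.3048 m, so 0.6028 foot = 0.6028 * 0.3048 = 0.18373344 m. 1 hour = 3600 s, so 0.3017 hour = 0.3017 * 3600 = 1086.12 s. Combine: 0.18373344 m / 1086.12 s = 0.00016916495 m/s. 1 knot = 0.51444444 m/s, so 0.00016916495 m/s = 0.00016916495 / 0.51444444 = 0.00032883036 knot ≈ 0.0003288 knot (4 s.f.).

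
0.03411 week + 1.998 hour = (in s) 1 week = 604800 s, so 0.03411 week = 0.03411 * 604800 = 20629.728 s. 1 hour = 3600 s, so 1.998 hour = 1.998 * 3600 = 7192.8 s. Sum: 20629.728 + 7192.8 = 27822.528 s. Result: 27822.528 s ≈ 2.782e+04 s (4 s.f.). Final answer: 2.782e+04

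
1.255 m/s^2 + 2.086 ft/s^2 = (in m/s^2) 1.255 m/s^2 is already in m/s^2. 1 ft/s^2 = 0.3048 m/s^2, so 2.086 ft/s^2 = 2.086 * 0.3048 = 0.6358128 m/s^2. Sum: 1.255 + 0.6358128 = 1.8908128 m/s^2. Result: 1.8908128 m/s^2 ≈ 1.891 m/s^2 (4 s.f.). Final answer: 1.891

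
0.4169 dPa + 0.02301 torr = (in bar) 1 dPa = 0.1 Pa, so 0.4169 dPa = 0.4169 * 0.1 = 0.04169 Pa. 1 torr = 133.32237 Pa, so 0.02301 torr = 0.02301 * 133.32237 = 3.0677477 Pa. Sum: 0.04169 + 3.0677477 = 3.1094377 Pa. 1 bar = 100000 Pa, so 3.1094377 Pa = 3.1094377 / 100000 = 3.1094377e-05 bar ≈ 3.109e-05 bar (4 s.f.). Final answer: 3.109e-05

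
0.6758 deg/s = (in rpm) 0.1126. Check: 1 deg/s = 0.017453293 rad/s, so 0.6758 deg/s = 0.6758 * 0.017453293 = 0.011794935 rad/s. 1 rpm = 0.10471976 rad/s, so 0.011794935 rad/s = 0.011794935 / 0.10471976 = 0.11263333 rpm ≈ 0.1126 rpm (4 s.f.).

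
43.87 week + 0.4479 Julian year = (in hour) 1.13e+04. Check: 1 week = 604800 s, so 43.87 week = 43.87 * 604800 = 26532576 s. 1 Julian year = 31557600 s, so 0.4479 Julian year = 0.4479 * 31557600 = 14134649 s. Sum: 26532576 + 14134649 = 40667225 s. 1 hour = 3600 s, so 40667225 s = 40667225 / 3600 = 11296.451 hour ≈ 1.13e+04 hour (4 s.f.).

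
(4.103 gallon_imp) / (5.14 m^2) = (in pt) 1 gallon_imp = 0.00454609 m^3, so 4.103 gallon_imp = 4.103 * 0.00454609 = 0.018652607 m^3. 5.14 m^2 is already in m^2. Combine: 0.018652607 m^3 / 5.14 m^2 = 0.0036289119 m. 1 pt = 0.00035277778 m, so 0.0036289119 m = 0.0036289119 / 0.00035277778 = 10.286679 pt ≈ 10.29 pt (4 s.f.). Final answer: 10.29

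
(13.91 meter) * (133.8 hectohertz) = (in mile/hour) 4.163e+05. Check: 13.91 meter = 13.91 m. 1 hectohertz = 100 Hz, so 133.8 hectohertz = 133.8 * 100 = 13380 Hz. Combine: 13.91 m * 13380 Hz = 186115.8 m/s. 1 mile/hour = 0.44704 m/s, so 186115.8 m/s = 186115.8 / 0.44704 = 416329.19 mile/hour ≈ 4.163e+05 mile/hour (4 s.f.).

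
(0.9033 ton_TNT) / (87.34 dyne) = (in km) 1 ton_TNT = 4.184e+09 J, so 0.9033 ton_TNT = 0.9033 * 4.184e+09 = 3.7794072e+09 J. 1 dyne = 1e-05 N, so 87.34 dyne = 87.34 * 1e-05 = 0.0008734 N. Combine: 3.7794072e+09 J / 0.0008734 N = 4.3272352e+12 m. 1 km = 1000 m, so 4.3272352e+12 m = 4.3272352e+12 / 1000 = 4.3272352e+09 km ≈ 4.327e+09 km (4 s.f.). Final answer: 4.327e+09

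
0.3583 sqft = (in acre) 8.225e-06. Check: 1 sqft = 0.09290304 m^2, so 0.3583 sqft = 0.3583 * 0.09290304 = 0.033287159 m^2. 1 acre = 4046.8564 m^2, so 0.033287159 m^2 = 0.033287159 / 4046.8564 = 8.2254362e-06 acre ≈ 8.225e-06 acre (4 s.f.).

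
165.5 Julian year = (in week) 8636. Check: 1 Julian year = 31557600 s, so 165.5 Julian year = 165.5 * 31557600 = 5.2227828e+09 s. 1 week = 604800 s, so 5.2227828e+09 s = 5.2227828e+09 / 604800 = 8635.5536 week ≈ 8636 week (4 s.f.).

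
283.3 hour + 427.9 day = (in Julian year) 1.204. Check: 1 hour = 3600 s, so 283.3 hour = 283.3 * 3600 = 1019880 s. 1 day = 86400 s, so 427.9 day = 427.9 * 86400 = 36970560 s. Sum: 1019880 + 36970560 = 37990440 s. 1 Julian year = 31557600 s, so 37990440 s = 37990440 / 31557600 = 1.2038444 Julian year ≈ 1.204 Julian year (4 s.f.).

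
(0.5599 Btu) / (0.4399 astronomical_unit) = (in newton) 8.976e-09. Check: 1 Btu = 1055.0559 J, so 0.5599 Btu = 0.5599 * 1055.0559 = 590.72577 J. 1 astronomical_unit = 1.4959787e+11 m, so 0.4399 astronomical_unit = 0.4399 * 1.4959787e+11 = 6.5808103e+10 m. Combine: 590.72577 J / 6.5808103e+10 m = 8.9764899e-09 N. 8.9764899e-09 N = 8.9764899e-09 newton ≈ 8.976e-09 newton (4 s.f.).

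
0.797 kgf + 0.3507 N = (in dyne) 1 kgf = 9.80665 N, so 0.797 kgf = 0.797 * 9.80665 = 7.8159 N. 0.3507 N is already in N. Sum: 7.8159 + 0.3507 = 8.1666 N. 1 dyne = 1e-05 N, so 8.1666 N = 8.1666 / 1e-05 = 816660 dyne ≈ 8.167e+05 dyne (4 s.f.). Final answer: 8.167e+05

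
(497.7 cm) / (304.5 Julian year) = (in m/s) 5.179e-10. Check: 1 cm = 0.01 m, so 497.7 cm = 497.7 * 0.01 = 4.977 m. 1 Julian year = 31557600 s, so 304.5 Julian year = 304.5 * 31557600 = 9.6092892e+09 s. Combine: 4.977 m / 9.6092892e+09 s = 5.1793633e-10 m/s. Result: 5.1793633e-10 m/s ≈ 5.179e-10 m/s (4 s.f.).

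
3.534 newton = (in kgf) 3.534 newton = 3.534 N. 1 kgf = 9.80665 N, so 3.534 N = 3.534 / 9.80665 = 0.36036771 kgf ≈ 0.3604 kgf (4 s.f.). Final answer: 0.3604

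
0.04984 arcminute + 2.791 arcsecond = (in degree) 0.001606. Check: 1 arcminute = 0.00029088821 rad, so 0.04984 arcminute = 0.04984 * 0.00029088821 = 1.4497868e-05 rad. 1 arcsecond = 4.8481368e-06 rad, so 2.791 arcsecond = 2.791 * 4.8481368e-06 = 1.353115e-05 rad. Sum: 1.4497868e-05 + 1.353115e-05 = 2.8029018e-05 rad. 1 degree = 0.017453293 rad, so 2.8029018e-05 rad = 2.8029018e-05 / 0.017453293 = 0.0016059444 degree ≈ 0.001606 degree (4 s.f.).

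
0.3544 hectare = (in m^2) 1 hectare = 10000 m^2, so 0.3544 hectare = 0.3544 * 10000 = 3544 m^2. Result: 3544 m^2. Final answer: 3544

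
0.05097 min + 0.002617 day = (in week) 0.0003789. Check: 1 min = 60 s, so 0.05097 min = 0.05097 * 60 = 3.0582 s. 1 day = 86400 s, so 0.002617 day = 0.002617 * 86400 = 226.1088 s. Sum: 3.0582 + 226.1088 = 229.167 s. 1 week = 604800 s, so 229.167 s = 229.167 / 604800 = 0.00037891369 week ≈ 0.0003789 week (4 s.f.).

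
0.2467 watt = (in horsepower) 0.2467 watt = 0.2467 W. 1 horsepower = 745.69987 W, so 0.2467 W = 0.2467 / 745.69987 = 0.00033083015 horsepower ≈ 0.0003308 horsepower (4 s.f.). Final answer: 0.0003308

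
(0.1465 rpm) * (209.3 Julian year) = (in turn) 1 rpm = 0.10471976 rad/s, so 0.1465 rpm = 0.1465 * 0.10471976 = 0.015341444 rad/s. 1 Julian year = 31557600 s, so 209.3 Julian year = 209.3 * 31557600 = 6.6050057e+09 s. Combine: 0.015341444 rad/s * 6.6050057e+09 s = 1.0133033e+08 rad. 1 turn = 6.2831853 rad, so 1.0133033e+08 rad = 1.0133033e+08 / 6.2831853 = 16127222 turn ≈ 1.613e+07 turn (4 s.f.). Final answer: 1.613e+07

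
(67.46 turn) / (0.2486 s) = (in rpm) 1.628e+04. Check: 1 turn = 6.2831853 rad, so 67.46 turn = 67.46 * 6.2831853 = 423.86368 rad. 0.2486 s is already in s. Combine: 423.86368 rad / 0.2486 s = 1705.0027 rad/s. 1 rpm = 0.10471976 rad/s, so 1705.0027 rad/s = 1705.0027 / 0.10471976 = 16281.577 rpm ≈ 1.628e+04 rpm (4 s.f.).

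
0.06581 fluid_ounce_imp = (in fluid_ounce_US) 0.06323. Check: 1 fluid_ounce_imp = 2.8413063e-05 m^3, so 0.06581 fluid_ounce_imp = 0.06581 * 2.8413063e-05 = 1.8698636e-06 m^3. 1 fluid_ounce_US = 2.957353e-05 m^3, so 1.8698636e-06 m^3 = 1.8698636e-06 / 2.957353e-05 = 0.063227612 fluid_ounce_US ≈ 0.06323 fluid_ounce_US (4 s.f.).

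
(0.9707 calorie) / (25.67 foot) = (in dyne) 1 calorie = 4.184 J, so 0.9707 calorie = 0.9707 * 4.184 = 4.0614088 J. 1 foot = 0.3048 m, so 25.67 foot = 25.67 * 0.3048 = 7.824216 m. Combine: 4.0614088 J / 7.824216 m = 0.51908189 N. 1 dyne = 1e-05 N, so 0.51908189 N = 0.51908189 / 1e-05 = 51908.189 dyne ≈ 5.191e+04 dyne (4 s.f.). Final answer: 5.191e+04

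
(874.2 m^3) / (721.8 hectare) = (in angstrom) 874.2 m^3 is already in m^3. 1 hectare = 10000 m^2, so 721.8 hectare = 721.8 * 10000 = 7218000 m^2. Combine: 874.2 m^3 / 7218000 m^2 = 0.00012111388 m. 1 angstrom = 1e-10 m, so 0.00012111388 m = 0.00012111388 / 1e-10 = 1211138.8 angstrom ≈ 1.211e+06 angstrom (4 s.f.). Final answer: 1.211e+06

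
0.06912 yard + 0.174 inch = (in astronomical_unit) 4.52e-13. Check: 1 yard = 0.9144 m, so 0.06912 yard = 0.06912 * 0.9144 = 0.063203328 m. 1 inch = 0.0254 m, so 0.174 inch = 0.174 * 0.0254 = 0.0044196 m. Sum: 0.063203328 + 0.0044196 = 0.067622928 m. 1 astronomical_unit = 1.4959787e+11 m, so 0.067622928 m = 0.067622928 / 1.4959787e+11 = 4.5203135e-13 astronomical_unit ≈ 4.52e-13 astronomical_unit (4 s.f.).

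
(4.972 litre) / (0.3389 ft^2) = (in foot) 0.5181. Check: 1 litre = 0.001 m^3, so 4.972 litre = 4.972 * 0.001 = 0.004972 m^3. 1 ft^2 = 0.09290304 m^2, so 0.3389 ft^2 = 0.3389 * 0.09290304 = 0.03148484 m^2. Combine: 0.004972 m^3 / 0.03148484 m^2 = 0.15791727 m. 1 foot = 0.3048 m, so 0.15791727 m = 0.15791727 / 0.3048 = 0.51810128 foot ≈ 0.5181 foot (4 s.f.).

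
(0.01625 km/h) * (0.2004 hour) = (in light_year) 1 km/h = 0.27777778 m/s, so 0.01625 km/h = 0.01625 * 0.27777778 = 0.0045138889 m/s. 1 hour = 3600 s, so 0.2004 hour = 0.2004 * 3600 = 721.44 s. Combine: 0.0045138889 m/s * 721.44 s = 3.2565 m. 1 light_year = 9.4607305e+15 m, so 3.2565 m = 3.2565 / 9.4607305e+15 = 3.4421232e-16 light_year ≈ 3.442e-16 light_year (4 s.f.). Final answer: 3.442e-16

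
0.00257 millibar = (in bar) 2.57e-06. Check: 1 millibar = 100 Pa, so 0.00257 millibar = 0.00257 * 100 = 0.257 Pa. 1 bar = 100000 Pa, so 0.257 Pa = 0.257 / 100000 = 2.57e-06 bar.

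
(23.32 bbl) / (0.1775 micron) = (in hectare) 2089. Check: 1 bbl = 0.15898729 m^3, so 23.32 bbl = 23.32 * 0.15898729 = 3.7075837 m^3. 1 micron = 1e-06 m, so 0.1775 micron = 0.1775 * 1e-06 = 1.775e-07 m. Combine: 3.7075837 m^3 / 1.775e-07 m = 20887796 m^2. 1 hectare = 10000 m^2, so 20887796 m^2 = 20887796 / 10000 = 2088.7796 hectare ≈ 2089 hectare (4 s.f.).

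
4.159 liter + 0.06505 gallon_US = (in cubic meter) 1 liter = 0.001 m^3, so 4.159 liter = 4.159 * 0.001 = 0.004159 m^3. 1 gallon_US = 0.0037854118 m^3, so 0.06505 gallon_US = 0.06505 * 0.0037854118 = 0.00024624104 m^3. Sum: 0.004159 + 0.00024624104 = 0.004405241 m^3. 0.004405241 m^3 = 0.004405241 cubic meter ≈ 0.004405 cubic meter (4 s.f.). Final answer: 0.004405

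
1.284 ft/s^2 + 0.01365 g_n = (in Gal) 1 ft/s^2 = 0.3048 m/s^2, so 1.284 ft/s^2 = 1.284 * 0.3048 = 0.3913632 m/s^2. 1 g_n = 9.80665 m/s^2, so 0.01365 g_n = 0.01365 * 9.80665 = 0.13386077 m/s^2. Sum: 0.3913632 + 0.13386077 = 0.52522397 m/s^2. 1 Gal = 0.01 m/s^2, so 0.52522397 m/s^2 = 0.52522397 / 0.01 = 52.522397 Gal ≈ 52.52 Gal (4 s.f.). Final answer: 52.52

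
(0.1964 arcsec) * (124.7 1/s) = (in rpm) 1 arcsec = 4.8481368e-06 rad, so 0.1964 arcsec = 0.1964 * 4.8481368e-06 = 9.5217407e-07 rad. 124.7 1/s = 124.7 Hz. Combine: 9.5217407e-07 rad * 124.7 Hz = 0.00011873611 rad/s. 1 rpm = 0.10471976 rad/s, so 0.00011873611 rad/s = 0.00011873611 / 0.10471976 = 0.0011338463 rpm ≈ 0.001134 rpm (4 s.f.). Final answer: 0.001134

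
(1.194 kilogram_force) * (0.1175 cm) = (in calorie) 1 kilogram_force = 9.80665 N, so 1.194 kilogram_force = 1.194 * 9.80665 = 11.70914 N. 1 cm = 0.01 m, so 0.1175 cm = 0.1175 * 0.01 = 0.001175 m. Combine: 11.70914 N * 0.001175 m = 0.01375824 J. 1 calorie = 4.184 J, so 0.01375824 J = 0.01375824 / 4.184 = 0.0032882982 calorie ≈ 0.003288 calorie (4 s.f.). Final answer: 0.003288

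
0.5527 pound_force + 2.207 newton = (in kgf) 1 pound_force = 4.4482216 N, so 0.5527 pound_force = 0.5527 * 4.4482216 = 2.4585321 N. 2.207 newton = 2.207 N. Sum: 2.4585321 + 2.207 = 4.6655321 N. 1 kgf = 9.80665 N, so 4.6655321 N = 4.6655321 / 9.80665 = 0.47575187 kgf ≈ 0.4758 kgf (4 s.f.). Final answer: 0.4758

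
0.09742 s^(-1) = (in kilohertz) 0.09742 s^(-1) = 0.09742 Hz. 1 kilohertz = 1000 Hz, so 0.09742 Hz = 0.09742 / 1000 = 9.742e-05 kilohertz. Final answer: 9.742e-05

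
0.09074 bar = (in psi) 1.316. Check: 1 bar = 100000 Pa, so 0.09074 bar = 0.09074 * 100000 = 9074 Pa. 1 psi = 6894.7573 Pa, so 9074 Pa = 9074 / 6894.7573 = 1.3160724 psi ≈ 1.316 psi (4 s.f.).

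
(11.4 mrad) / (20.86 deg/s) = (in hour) 8.698e-06. Check: 1 mrad = 0.001 rad, so 11.4 mrad = 11.4 * 0.001 = 0.0114 rad. 1 deg/s = 0.017453293 rad/s, so 20.86 deg/s = 20.86 * 0.017453293 = 0.36407568 rad/s. Combine: 0.0114 rad / 0.36407568 rad/s = 0.031312171 s. 1 hour = 3600 s, so 0.031312171 s = 0.031312171 / 3600 = 8.6978253e-06 hour ≈ 8.698e-06 hour (4 s.f.).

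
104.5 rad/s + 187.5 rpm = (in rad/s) 124.1. Check: 104.5 rad/s is already in rad/s. 1 rpm = 0.10471976 rad/s, so 187.5 rpm = 187.5 * 0.10471976 = 19.634954 rad/s. Sum: 104.5 + 19.634954 = 124.13495 rad/s. Result: 124.13495 rad/s ≈ 124.1 rad/s (4 s.f.).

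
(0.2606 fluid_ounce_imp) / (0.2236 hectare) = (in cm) 1 fluid_ounce_imp = 2.8413063e-05 m^3, so 0.2606 fluid_ounce_imp = 0.2606 * 2.8413063e-05 = 7.4044441e-06 m^3. 1 hectare = 10000 m^2, so 0.2236 hectare = 0.2236 * 10000 = 2236 m^2. Combine: 7.4044441e-06 m^3 / 2236 m^2 = 3.3114687e-09 m. 1 cm = 0.01 m, so 3.3114687e-09 m = 3.3114687e-09 / 0.01 = 3.3114687e-07 cm ≈ 3.311e-07 cm (4 s.f.). Final answer: 3.311e-07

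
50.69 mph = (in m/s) 22.66. Check: 1 mph = 0.44704 m/s, so 50.69 mph = 50.69 * 0.44704 = 22.660458 m/s. Result: 22.660458 m/s ≈ 22.66 m/s (4 s.f.).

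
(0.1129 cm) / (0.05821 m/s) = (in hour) 1 cm = 0.01 m, so 0.1129 cm = 0.1129 * 0.01 = 0.001129 m. 0.05821 m/s is already in m/s. Combine: 0.001129 m / 0.05821 m/s = 0.019395293 s. 1 hour = 3600 s, so 0.019395293 s = 0.019395293 / 3600 = 5.3875814e-06 hour ≈ 5.388e-06 hour (4 s.f.). Final answer: 5.388e-06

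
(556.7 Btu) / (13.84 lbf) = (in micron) 9.541e+09. Check: 1 Btu = 1055.0559 J, so 556.7 Btu = 556.7 * 1055.0559 = 587349.59 J. 1 lbf = 4.4482216 N, so 13.84 lbf = 13.84 * 4.4482216 = 61.563387 N. Combine: 587349.59 J / 61.563387 N = 9540.5666 m. 1 micron = 1e-06 m, so 9540.5666 m = 9540.5666 / 1e-06 = 9.5405666e+09 micron ≈ 9.541e+09 micron (4 s.f.).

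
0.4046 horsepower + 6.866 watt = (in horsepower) 0.4138. Check: 1 horsepower = 745.69987 W, so 0.4046 horsepower = 0.4046 * 745.69987 = 301.71017 W. 6.866 watt = 6.866 W. Sum: 301.71017 + 6.866 = 308.57617 W. 1 horsepower = 745.69987 W, so 308.57617 W = 308.57617 / 745.69987 = 0.41380746 horsepower ≈ 0.4138 horsepower (4 s.f.).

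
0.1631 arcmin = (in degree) 1 arcmin = 0.00029088821 rad, so 0.1631 arcmin = 0.1631 * 0.00029088821 = 4.7443867e-05 rad. 1 degree = 0.017453293 rad, so 4.7443867e-05 rad = 4.7443867e-05 / 0.017453293 = 0.0027183333 degree ≈ 0.002718 degree (4 s.f.). Final answer: 0.002718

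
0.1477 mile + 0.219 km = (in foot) 1498. Check: 1 mile = 1609.344 m, so 0.1477 mile = 0.1477 * 1609.344 = 237.70011 m. 1 km = 1000 m, so 0.219 km = 0.219 * 1000 = 219 m. Sum: 237.70011 + 219 = 456.70011 m. 1 foot = 0.3048 m, so 456.70011 m = 456.70011 / 0.3048 = 1498.3599 foot ≈ 1498 foot (4 s.f.).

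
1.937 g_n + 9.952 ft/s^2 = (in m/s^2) 1 g_n = 9.80665 m/s^2, so 1.937 g_n = 1.937 * 9.80665 = 18.995481 m/s^2. 1 ft/s^2 = 0.3048 m/s^2, so 9.952 ft/s^2 = 9.952 * 0.3048 = 3.0333696 m/s^2. Sum: 18.995481 + 3.0333696 = 22.028851 m/s^2. Result: 22.028851 m/s^2 ≈ 22.03 m/s^2 (4 s.f.). Final answer: 22.03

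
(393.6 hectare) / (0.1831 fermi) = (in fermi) 2.15e+37. Check: 1 hectare = 10000 m^2, so 393.6 hectare = 393.6 * 10000 = 3936000 m^2. 1 fermi = 1e-15 m, so 0.1831 fermi = 0.1831 * 1e-15 = 1.831e-16 m. Combine: 3936000 m^2 / 1.831e-16 m = 2.149645e+22 m. 1 fermi = 1e-15 m, so 2.149645e+22 m = 2.149645e+22 / 1e-15 = 2.149645e+37 fermi ≈ 2.15e+37 fermi (4 s.f.).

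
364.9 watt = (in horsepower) 0.4893. Check: 364.9 watt = 364.9 W. 1 horsepower = 745.69987 W, so 364.9 W = 364.9 / 745.69987 = 0.48933896 horsepower ≈ 0.4893 horsepower (4 s.f.).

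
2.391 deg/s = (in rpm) 0.3985. Check: 1 deg/s = 0.017453293 rad/s, so 2.391 deg/s = 2.391 * 0.017453293 = 0.041730822 rad/s. 1 rpm = 0.10471976 rad/s, so 0.041730822 rad/s = 0.041730822 / 0.10471976 = 0.3985 rpm.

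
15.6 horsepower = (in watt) 1.163e+04. Check: 1 horsepower = 745.69987 W, so 15.6 horsepower = 15.6 * 745.69987 = 11632.918 W. 11632.918 W = 11632.918 watt ≈ 1.163e+04 watt (4 s.f.).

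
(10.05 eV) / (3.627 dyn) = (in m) 4.439e-14. Check: 1 eV = 1.6021766e-19 J, so 10.05 eV = 10.05 * 1.6021766e-19 = 1.6101875e-18 J. 1 dyn = 1e-05 N, so 3.627 dyn = 3.627 * 1e-05 = 3.627e-05 N. Combine: 1.6101875e-18 J / 3.627e-05 N = 4.4394472e-14 m. Result: 4.4394472e-14 m ≈ 4.439e-14 m (4 s.f.).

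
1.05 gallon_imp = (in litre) 4.773. Check: 1 gallon_imp = 0.00454609 m^3, so 1.05 gallon_imp = 1.05 * 0.00454609 = 0.0047733945 m^3. 1 litre = 0.001 m^3, so 0.0047733945 m^3 = 0.0047733945 / 0.001 = 4.7733945 litre ≈ 4.773 litre (4 s.f.).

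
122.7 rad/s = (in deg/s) 1 deg/s = 0.017453293 rad/s, so 122.7 rad/s = 122.7 / 0.017453293 = 7030.1921 deg/s ≈ 7030 deg/s (4 s.f.). Final answer: 7030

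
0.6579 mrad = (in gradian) 1 mrad = 0.001 rad, so 0.6579 mrad = 0.6579 * 0.001 = 0.0006579 rad. 1 gradian = 0.015707963 rad, so 0.0006579 rad = 0.0006579 / 0.015707963 = 0.041883215 gradian ≈ 0.04188 gradian (4 s.f.). Final answer: 0.04188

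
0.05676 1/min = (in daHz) 9.46e-05. Check: 1 1/min = 0.016666667 Hz, so 0.05676 1/min = 0.05676 * 0.016666667 = 0.000946 Hz. 1 daHz = 10 Hz, so 0.000946 Hz = 0.000946 / 10 = 9.46e-05 daHz.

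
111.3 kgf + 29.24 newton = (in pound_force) 251.9. Check: 1 kgf = 9.80665 N, so 111.3 kgf = 111.3 * 9.80665 = 1091.4801 N. 29.24 newton = 29.24 N. Sum: 1091.4801 + 29.24 = 1120.7201 N. 1 pound_force = 4.4482216 N, so 1120.7201 N = 1120.7201 / 4.4482216 = 251.94791 pound_force ≈ 251.9 pound_force (4 s.f.).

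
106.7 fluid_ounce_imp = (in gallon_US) 0.8009. Check: 1 fluid_ounce_imp = 2.8413063e-05 m^3, so 106.7 fluid_ounce_imp = 106.7 * 2.8413063e-05 = 0.0030316738 m^3. 1 gallon_US = 0.0037854118 m^3, so 0.0030316738 m^3 = 0.0030316738 / 0.0037854118 = 0.80088348 gallon_US ≈ 0.8009 gallon_US (4 s.f.).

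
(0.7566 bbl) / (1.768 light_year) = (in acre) 1.777e-21. Check: 1 bbl = 0.15898729 m^3, so 0.7566 bbl = 0.7566 * 0.15898729 = 0.12028979 m^3. 1 light_year = 9.4607305e+15 m, so 1.768 light_year = 1.768 * 9.4607305e+15 = 1.6726571e+16 m. Combine: 0.12028979 m^3 / 1.6726571e+16 m = 7.1915388e-18 m^2. 1 acre = 4046.8564 m^2, so 7.1915388e-18 m^2 = 7.1915388e-18 / 4046.8564 = 1.7770679e-21 acre ≈ 1.777e-21 acre (4 s.f.).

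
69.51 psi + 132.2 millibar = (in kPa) 1 psi = 6894.7573 Pa, so 69.51 psi = 69.51 * 6894.7573 = 479254.58 Pa. 1 millibar = 100 Pa, so 132.2 millibar = 132.2 * 100 = 13220 Pa. Sum: 479254.58 + 13220 = 492474.58 Pa. 1 kPa = 1000 Pa, so 492474.58 Pa = 492474.58 / 1000 = 492.47458 kPa ≈ 492.5 kPa (4 s.f.). Final answer: 492.5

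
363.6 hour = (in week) 2.164. Check: 1 hour = 3600 s, so 363.6 hour = 363.6 * 3600 = 1308960 s. 1 week = 604800 s, so 1308960 s = 1308960 / 604800 = 2.1642857 week ≈ 2.164 week (4 s.f.).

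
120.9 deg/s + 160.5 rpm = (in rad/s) 18.92. Check: 1 deg/s = 0.017453293 rad/s, so 120.9 deg/s = 120.9 * 0.017453293 = 2.1101031 rad/s. 1 rpm = 0.10471976 rad/s, so 160.5 rpm = 160.5 * 0.10471976 = 16.807521 rad/s. Sum: 2.1101031 + 16.807521 = 18.917624 rad/s. Result: 18.917624 rad/s ≈ 18.92 rad/s (4 s.f.).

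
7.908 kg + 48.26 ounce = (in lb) 7.908 kg is already in kg. 1 ounce = 0.028349523 kg, so 48.26 ounce = 48.26 * 0.028349523 = 1.368148 kg. Sum: 7.908 + 1.368148 = 9.276148 kg. 1 lb = 0.45359237 kg, so 9.276148 kg = 9.276148 / 0.45359237 = 20.450406 lb ≈ 20.45 lb (4 s.f.). Final answer: 20.45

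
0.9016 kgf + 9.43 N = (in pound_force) 4.108. Check: 1 kgf = 9.80665 N, so 0.9016 kgf = 0.9016 * 9.80665 = 8.8416756 N. 9.43 N is already in N. Sum: 8.8416756 + 9.43 = 18.271676 N. 1 pound_force = 4.4482216 N, so 18.271676 N = 18.271676 / 4.4482216 = 4.1076361 pound_force ≈ 4.108 pound_force (4 s.f.).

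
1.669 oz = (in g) 47.32. Check: 1 oz = 0.028349523 kg, so 1.669 oz = 1.669 * 0.028349523 = 0.047315354 kg. 1 g = 0.001 kg, so 0.047315354 kg = 0.047315354 / 0.001 = 47.315354 g ≈ 47.32 g (4 s.f.).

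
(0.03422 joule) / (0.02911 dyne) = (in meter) 1.176e+05. Check: 0.03422 joule = 0.03422 J. 1 dyne = 1e-05 N, so 0.02911 dyne = 0.02911 * 1e-05 = 2.911e-07 N. Combine: 0.03422 J / 2.911e-07 N = 117554.11 m. 117554.11 m = 117554.11 meter ≈ 1.176e+05 meter (4 s.f.).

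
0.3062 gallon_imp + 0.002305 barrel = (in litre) 1 gallon_imp = 0.00454609 m^3, so 0.3062 gallon_imp = 0.3062 * 0.00454609 = 0.0013920128 m^3. 1 barrel = 0.15898729 m^3, so 0.002305 barrel = 0.002305 * 0.15898729 = 0.00036646571 m^3. Sum: 0.0013920128 + 0.00036646571 = 0.0017584785 m^3. 1 litre = 0.001 m^3, so 0.0017584785 m^3 = 0.0017584785 / 0.001 = 1.7584785 litre ≈ 1.758 litre (4 s.f.). Final answer: 1.758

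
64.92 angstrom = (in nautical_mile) 3.505e-12. Check: 1 angstrom = 1e-10 m, so 64.92 angstrom = 64.92 * 1e-10 = 6.492e-09 m. 1 nautical_mile = 1852 m, so 6.492e-09 m = 6.492e-09 / 1852 = 3.5053996e-12 nautical_mile ≈ 3.505e-12 nautical_mile (4 s.f.).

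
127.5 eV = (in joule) 1 eV = 1.6021766e-19 J, so 127.5 eV = 127.5 * 1.6021766e-19 = 2.0427752e-17 J. 2.0427752e-17 J = 2.0427752e-17 joule ≈ 2.043e-17 joule (4 s.f.). Final answer: 2.043e-17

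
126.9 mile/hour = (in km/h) 204.2. Check: 1 mile/hour = 0.44704 m/s, so 126.9 mile/hour = 126.9 * 0.44704 = 56.729376 m/s. 1 km/h = 0.27777778 m/s, so 56.729376 m/s = 56.729376 / 0.27777778 = 204.22575 km/h ≈ 204.2 km/h (4 s.f.).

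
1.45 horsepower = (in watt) 1081. Check: 1 horsepower = 745.69987 W, so 1.45 horsepower = 1.45 * 745.69987 = 1081.2648 W. 1081.2648 W = 1081.2648 watt ≈ 1081 watt (4 s.f.).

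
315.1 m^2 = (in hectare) 0.03151. Check: 1 hectare = 10000 m^2, so 315.1 m^2 = 315.1 / 10000 = 0.03151 hectare.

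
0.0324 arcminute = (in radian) 1 arcminute = 0.00029088821 rad, so 0.0324 arcminute = 0.0324 * 0.00029088821 = 9.424778e-06 rad. 9.424778e-06 rad = 9.424778e-06 radian ≈ 9.425e-06 radian (4 s.f.). Final answer: 9.425e-06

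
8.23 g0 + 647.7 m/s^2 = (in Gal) 1 g0 = 9.80665 m/s^2, so 8.23 g0 = 8.23 * 9.80665 = 80.70873 m/s^2. 647.7 m/s^2 is already in m/s^2. Sum: 80.70873 + 647.7 = 728.40873 m/s^2. 1 Gal = 0.01 m/s^2, so 728.40873 m/s^2 = 728.40873 / 0.01 = 72840.873 Gal ≈ 7.284e+04 Gal (4 s.f.). Final answer: 7.284e+04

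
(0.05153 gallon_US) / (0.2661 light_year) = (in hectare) 1 gallon_US = 0.0037854118 m^3, so 0.05153 gallon_US = 0.05153 * 0.0037854118 = 0.00019506227 m^3. 1 light_year = 9.4607305e+15 m, so 0.2661 light_year = 0.2661 * 9.4607305e+15 = 2.5175004e+15 m. Combine: 0.00019506227 m^3 / 2.5175004e+15 m = 7.7482518e-20 m^2. 1 hectare = 10000 m^2, so 7.7482518e-20 m^2 = 7.7482518e-20 / 10000 = 7.7482518e-24 hectare ≈ 7.748e-24 hectare (4 s.f.). Final answer: 7.748e-24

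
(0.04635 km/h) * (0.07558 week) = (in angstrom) 5.885e+12. Check: 1 km/h = 0.27777778 m/s, so 0.04635 km/h = 0.04635 * 0.27777778 = 0.012875 m/s. 1 week = 604800 s, so 0.07558 week = 0.07558 * 604800 = 45710.784 s. Combine: 0.012875 m/s * 45710.784 s = 588.52634 m. 1 angstrom = 1e-10 m, so 588.52634 m = 588.52634 / 1e-10 = 5.8852634e+12 angstrom ≈ 5.885e+12 angstrom (4 s.f.).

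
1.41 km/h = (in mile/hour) 1 km/h = 0.27777778 m/s, so 1.41 km/h = 1.41 * 0.27777778 = 0.39166667 m/s. 1 mile/hour = 0.44704 m/s, so 0.39166667 m/s = 0.39166667 / 0.44704 = 0.87613338 mile/hour ≈ 0.8761 mile/hour (4 s.f.). Final answer: 0.8761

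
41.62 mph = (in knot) 36.17. Check: 1 mph = 0.44704 m/s, so 41.62 mph = 41.62 * 0.44704 = 18.605805 m/s. 1 knot = 0.51444444 m/s, so 18.605805 m/s = 18.605805 / 0.51444444 = 36.166791 knot ≈ 36.17 knot (4 s.f.).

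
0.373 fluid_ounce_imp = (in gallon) 1 fluid_ounce_imp = 2.8413063e-05 m^3, so 0.373 fluid_ounce_imp = 0.373 * 2.8413063e-05 = 1.0598072e-05 m^3. 1 gallon = 0.0037854118 m^3, so 1.0598072e-05 m^3 = 1.0598072e-05 / 0.0037854118 = 0.0027997145 gallon ≈ 0.0028 gallon (4 s.f.). Final answer: 0.0028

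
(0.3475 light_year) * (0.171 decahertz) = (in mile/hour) 1 light_year = 9.4607305e+15 m, so 0.3475 light_year = 0.3475 * 9.4607305e+15 = 3.2876038e+15 m. 1 decahertz = 10 Hz, so 0.171 decahertz = 0.171 * 10 = 1.71 Hz. Combine: 3.2876038e+15 m * 1.71 Hz = 5.6218026e+15 m/s. 1 mile/hour = 0.44704 m/s, so 5.6218026e+15 m/s = 5.6218026e+15 / 0.44704 = 1.2575614e+16 mile/hour ≈ 1.258e+16 mile/hour (4 s.f.). Final answer: 1.258e+16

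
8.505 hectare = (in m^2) 1 hectare = 10000 m^2, so 8.505 hectare = 8.505 * 10000 = 85050 m^2. Result: 85050 m^2 ≈ 8.505e+04 m^2 (4 s.f.). Final answer: 8.505e+04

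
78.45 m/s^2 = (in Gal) 1 Gal = 0.01 m/s^2, so 78.45 m/s^2 = 78.45 / 0.01 = 7845 Gal. Final answer: 7845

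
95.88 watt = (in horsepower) 0.1286. Check: 95.88 watt = 95.88 W. 1 horsepower = 745.69987 W, so 95.88 W = 95.88 / 745.69987 = 0.1285772 horsepower ≈ 0.1286 horsepower (4 s.f.).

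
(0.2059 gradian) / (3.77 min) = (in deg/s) 1 gradian = 0.015707963 rad, so 0.2059 gradian = 0.2059 * 0.015707963 = 0.0032342696 rad. 1 min = 60 s, so 3.77 min = 3.77 * 60 = 226.2 s. Combine: 0.0032342696 rad / 226.2 s = 1.4298274e-05 rad/s. 1 deg/s = 0.017453293 rad/s, so 1.4298274e-05 rad/s = 1.4298274e-05 / 0.017453293 = 0.00081923077 deg/s ≈ 0.0008192 deg/s (4 s.f.). Final answer: 0.0008192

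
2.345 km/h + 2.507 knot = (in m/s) 1.941. Check: 1 km/h = 0.27777778 m/s, so 2.345 km/h = 2.345 * 0.27777778 = 0.65138889 m/s. 1 knot = 0.51444444 m/s, so 2.507 knot = 2.507 * 0.51444444 = 1.2897122 m/s. Sum: 0.65138889 + 1.2897122 = 1.9411011 m/s. Result: 1.9411011 m/s ≈ 1.941 m/s (4 s.f.).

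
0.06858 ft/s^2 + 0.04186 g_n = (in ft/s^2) 1 ft/s^2 = 0.3048 m/s^2, so 0.06858 ft/s^2 = 0.06858 * 0.3048 = 0.020903184 m/s^2. 1 g_n = 9.80665 m/s^2, so 0.04186 g_n = 0.04186 * 9.80665 = 0.41050637 m/s^2. Sum: 0.020903184 + 0.41050637 = 0.43140955 m/s^2. 1 ft/s^2 = 0.3048 m/s^2, so 0.43140955 m/s^2 = 0.43140955 / 0.3048 = 1.4153857 ft/s^2 ≈ 1.415 ft/s^2 (4 s.f.). Final answer: 1.415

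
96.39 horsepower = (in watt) 7.188e+04. Check: 1 horsepower = 745.69987 W, so 96.39 horsepower = 96.39 * 745.69987 = 71878.011 W. 71878.011 W = 71878.011 watt ≈ 7.188e+04 watt (4 s.f.).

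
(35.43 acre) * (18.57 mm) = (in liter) 2.663e+06. Check: 1 acre = 4046.8564 m^2, so 35.43 acre = 35.43 * 4046.8564 = 143380.12 m^2. 1 mm = 0.001 m, so 18.57 mm = 18.57 * 0.001 = 0.01857 m. Combine: 143380.12 m^2 * 0.01857 m = 2662.5689 m^3. 1 liter = 0.001 m^3, so 2662.5689 m^3 = 2662.5689 / 0.001 = 2662568.9 liter ≈ 2.663e+06 liter (4 s.f.).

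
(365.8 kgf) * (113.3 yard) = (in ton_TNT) 1 kgf = 9.80665 N, so 365.8 kgf = 365.8 * 9.80665 = 3587.2726 N. 1 yard = 0.9144 m, so 113.3 yard = 113.3 * 0.9144 = 103.60152 m. Combine: 3587.2726 N * 103.60152 m = 371646.89 J. 1 ton_TNT = 4.184e+09 J, so 371646.89 J = 371646.89 / 4.184e+09 = 8.8825739e-05 ton_TNT ≈ 8.883e-05 ton_TNT (4 s.f.). Final answer: 8.883e-05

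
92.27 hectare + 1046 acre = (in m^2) 5.156e+06. Check: 1 hectare = 10000 m^2, so 92.27 hectare = 92.27 * 10000 = 922700 m^2. 1 acre = 4046.8564 m^2, so 1046 acre = 1046 * 4046.8564 = 4233011.8 m^2. Sum: 922700 + 4233011.8 = 5155711.8 m^2. Result: 5155711.8 m^2 ≈ 5.156e+06 m^2 (4 s.f.).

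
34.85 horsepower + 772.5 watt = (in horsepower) 35.89. Check: 1 horsepower = 745.69987 W, so 34.85 horsepower = 34.85 * 745.69987 = 25987.641 W. 772.5 watt = 772.5 W. Sum: 25987.641 + 772.5 = 26760.141 W. 1 horsepower = 745.69987 W, so 26760.141 W = 26760.141 / 745.69987 = 35.88594 horsepower ≈ 35.89 horsepower (4 s.f.).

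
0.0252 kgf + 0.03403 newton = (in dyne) 2.812e+04. Check: 1 kgf = 9.80665 N, so 0.0252 kgf = 0.0252 * 9.80665 = 0.24712758 N. 0.03403 newton = 0.03403 N. Sum: 0.24712758 + 0.03403 = 0.28115758 N. 1 dyne = 1e-05 N, so 0.28115758 N = 0.28115758 / 1e-05 = 28115.758 dyne ≈ 2.812e+04 dyne (4 s.f.).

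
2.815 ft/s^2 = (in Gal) 1 ft/s^2 = 0.3048 m/s^2, so 2.815 ft/s^2 = 2.815 * 0.3048 = 0.858012 m/s^2. 1 Gal = 0.01 m/s^2, so 0.858012 m/s^2 = 0.858012 / 0.01 = 85.8012 Gal ≈ 85.8 Gal (4 s.f.). Final answer: 85.8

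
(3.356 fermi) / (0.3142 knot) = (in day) 1 fermi = 1e-15 m, so 3.356 fermi = 3.356 * 1e-15 = 3.356e-15 m. 1 knot = 0.51444444 m/s, so 0.3142 knot = 0.3142 * 0.51444444 = 0.16163844 m/s. Combine: 3.356e-15 m / 0.16163844 m/s = 2.0762387e-14 s. 1 day = 86400 s, so 2.0762387e-14 s = 2.0762387e-14 / 86400 = 2.4030541e-19 day ≈ 2.403e-19 day (4 s.f.). Final answer: 2.403e-19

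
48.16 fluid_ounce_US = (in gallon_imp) 0.3133. Check: 1 fluid_ounce_US = 2.957353e-05 m^3, so 48.16 fluid_ounce_US = 48.16 * 2.957353e-05 = 0.0014242612 m^3. 1 gallon_imp = 0.00454609 m^3, so 0.0014242612 m^3 = 0.0014242612 / 0.00454609 = 0.31329366 gallon_imp ≈ 0.3133 gallon_imp (4 s.f.).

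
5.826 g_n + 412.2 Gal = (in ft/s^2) 1 g_n = 9.80665 m/s^2, so 5.826 g_n = 5.826 * 9.80665 = 57.133543 m/s^2. 1 Gal = 0.01 m/s^2, so 412.2 Gal = 412.2 * 0.01 = 4.122 m/s^2. Sum: 57.133543 + 4.122 = 61.255543 m/s^2. 1 ft/s^2 = 0.3048 m/s^2, so 61.255543 m/s^2 = 61.255543 / 0.3048 = 200.96963 ft/s^2 ≈ 201 ft/s^2 (4 s.f.). Final answer: 201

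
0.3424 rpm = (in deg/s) 2.054. Check: 1 rpm = 0.10471976 rad/s, so 0.3424 rpm = 0.3424 * 0.10471976 = 0.035856044 rad/s. 1 deg/s = 0.017453293 rad/s, so 0.035856044 rad/s = 0.035856044 / 0.017453293 = 2.0544 deg/s ≈ 2.054 deg/s (4 s.f.).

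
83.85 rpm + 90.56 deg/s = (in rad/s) 10.36. Check: 1 rpm = 0.10471976 rad/s, so 83.85 rpm = 83.85 * 0.10471976 = 8.7807515 rad/s. 1 deg/s = 0.017453293 rad/s, so 90.56 deg/s = 90.56 * 0.017453293 = 1.5805702 rad/s. Sum: 8.7807515 + 1.5805702 = 10.361322 rad/s. Result: 10.361322 rad/s ≈ 10.36 rad/s (4 s.f.).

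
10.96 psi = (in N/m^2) 1 psi = 6894.7573 Pa, so 10.96 psi = 10.96 * 6894.7573 = 75566.54 Pa. 75566.54 Pa = 75566.54 N/m^2 ≈ 7.557e+04 N/m^2 (4 s.f.). Final answer: 7.557e+04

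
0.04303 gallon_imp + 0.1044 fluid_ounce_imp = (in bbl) 1 gallon_imp = 0.00454609 m^3, so 0.04303 gallon_imp = 0.04303 * 0.00454609 = 0.00019561825 m^3. 1 fluid_ounce_imp = 2.8413063e-05 m^3, so 0.1044 fluid_ounce_imp = 0.1044 * 2.8413063e-05 = 2.9663237e-06 m^3. Sum: 0.00019561825 + 2.9663237e-06 = 0.00019858458 m^3. 1 bbl = 0.15898729 m^3, so 0.00019858458 m^3 = 0.00019858458 / 0.15898729 = 0.0012490594 bbl ≈ 0.001249 bbl (4 s.f.). Final answer: 0.001249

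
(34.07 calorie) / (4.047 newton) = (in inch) 1 calorie = 4.184 J, so 34.07 calorie = 34.07 * 4.184 = 142.54888 J. 4.047 newton = 4.047 N. Combine: 142.54888 J / 4.047 N = 35.223346 m. 1 inch = 0.0254 m, so 35.223346 m = 35.223346 / 0.0254 = 1386.7459 inch ≈ 1387 inch (4 s.f.). Final answer: 1387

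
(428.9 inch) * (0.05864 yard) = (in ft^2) 1 inch = 0.0254 m, so 428.9 inch = 428.9 * 0.0254 = 10.89406 m. 1 yard = 0.9144 m, so 0.05864 yard = 0.05864 * 0.9144 = 0.053620416 m. Combine: 10.89406 m * 0.053620416 m = 0.58414403 m^2. 1 ft^2 = 0.09290304 m^2, so 0.58414403 m^2 = 0.58414403 / 0.09290304 = 6.287674 ft^2 ≈ 6.288 ft^2 (4 s.f.). Final answer: 6.288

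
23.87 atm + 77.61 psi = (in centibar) 1 atm = 101325 Pa, so 23.87 atm = 23.87 * 101325 = 2418627.8 Pa. 1 psi = 6894.7573 Pa, so 77.61 psi = 77.61 * 6894.7573 = 535102.11 Pa. Sum: 2418627.8 + 535102.11 = 2953729.9 Pa. 1 centibar = 1000 Pa, so 2953729.9 Pa = 2953729.9 / 1000 = 2953.7299 centibar ≈ 2954 centibar (4 s.f.). Final answer: 2954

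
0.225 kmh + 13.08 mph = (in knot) 11.49. Check: 1 kmh = 0.27777778 m/s, so 0.225 kmh = 0.225 * 0.27777778 = 0.0625 m/s. 1 mph = 0.44704 m/s, so 13.08 mph = 13.08 * 0.44704 = 5.8472832 m/s. Sum: 0.0625 + 5.8472832 = 5.9097832 m/s. 1 knot = 0.51444444 m/s, so 5.9097832 m/s = 5.9097832 / 0.51444444 = 11.4877 knot ≈ 11.49 knot (4 s.f.).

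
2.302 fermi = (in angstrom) 1 fermi = 1e-15 m, so 2.302 fermi = 2.302 * 1e-15 = 2.302e-15 m. 1 angstrom = 1e-10 m, so 2.302e-15 m = 2.302e-15 / 1e-10 = 2.302e-05 angstrom. Final answer: 2.302e-05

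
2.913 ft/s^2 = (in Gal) 1 ft/s^2 = 0.3048 m/s^2, so 2.913 ft/s^2 = 2.913 * 0.3048 = 0.8878824 m/s^2. 1 Gal = 0.01 m/s^2, so 0.8878824 m/s^2 = 0.8878824 / 0.01 = 88.78824 Gal ≈ 88.79 Gal (4 s.f.). Final answer: 88.79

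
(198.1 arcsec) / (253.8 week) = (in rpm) 1 arcsec = 4.8481368e-06 rad, so 198.1 arcsec = 198.1 * 4.8481368e-06 = 0.0009604159 rad. 1 week = 604800 s, so 253.8 week = 253.8 * 604800 = 1.5349824e+08 s. Combine: 0.0009604159 rad / 1.5349824e+08 s = 6.2568529e-12 rad/s. 1 rpm = 0.10471976 rad/s, so 6.2568529e-12 rad/s = 6.2568529e-12 / 0.10471976 = 5.9748544e-11 rpm ≈ 5.975e-11 rpm (4 s.f.). Final answer: 5.975e-11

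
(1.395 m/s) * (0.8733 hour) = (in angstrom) 4.386e+13. Check: 1.395 m/s is already in m/s. 1 hour = 3600 s, so 0.8733 hour = 0.8733 * 3600 = 3143.88 s. Combine: 1.395 m/s * 3143.88 s = 4385.7126 m. 1 angstrom = 1e-10 m, so 4385.7126 m = 4385.7126 / 1e-10 = 4.3857126e+13 angstrom ≈ 4.386e+13 angstrom (4 s.f.).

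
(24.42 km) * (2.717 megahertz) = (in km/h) 2.389e+11. Check: 1 km = 1000 m, so 24.42 km = 24.42 * 1000 = 24420 m. 1 megahertz = 1000000 Hz, so 2.717 megahertz = 2.717 * 1000000 = 2717000 Hz. Combine: 24420 m * 2717000 Hz = 6.634914e+10 m/s. 1 km/h = 0.27777778 m/s, so 6.634914e+10 m/s = 6.634914e+10 / 0.27777778 = 2.388569e+11 km/h ≈ 2.389e+11 km/h (4 s.f.).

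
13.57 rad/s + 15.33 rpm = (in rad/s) 15.18. Check: 13.57 rad/s is already in rad/s. 1 rpm = 0.10471976 rad/s, so 15.33 rpm = 15.33 * 0.10471976 = 1.6053538 rad/s. Sum: 13.57 + 1.6053538 = 15.175354 rad/s. Result: 15.175354 rad/s ≈ 15.18 rad/s (4 s.f.).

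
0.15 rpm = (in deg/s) 0.9. Check: 1 rpm = 0.10471976 rad/s, so 0.15 rpm = 0.15 * 0.10471976 = 0.015707963 rad/s. 1 deg/s = 0.017453293 rad/s, so 0.015707963 rad/s = 0.015707963 / 0.017453293 = 0.9 deg/s.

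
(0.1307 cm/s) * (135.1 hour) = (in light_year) 6.719e-14. Check: 1 cm/s = 0.01 m/s, so 0.1307 cm/s = 0.1307 * 0.01 = 0.001307 m/s. 1 hour = 3600 s, so 135.1 hour = 135.1 * 3600 = 486360 s. Combine: 0.001307 m/s * 486360 s = 635.67252 m. 1 light_year = 9.4607305e+15 m, so 635.67252 m = 635.67252 / 9.4607305e+15 = 6.7190638e-14 light_year ≈ 6.719e-14 light_year (4 s.f.).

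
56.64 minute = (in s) 3398. Check: 1 minute = 60 s, so 56.64 minute = 56.64 * 60 = 3398.4 s. Result: 3398.4 s ≈ 3398 s (4 s.f.).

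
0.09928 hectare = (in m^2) 1 hectare = 10000 m^2, so 0.09928 hectare = 0.09928 * 10000 = 992.8 m^2. Result: 992.8 m^2. Final answer: 992.8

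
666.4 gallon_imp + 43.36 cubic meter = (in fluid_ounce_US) 1 gallon_imp = 0.00454609 m^3, so 666.4 gallon_imp = 666.4 * 0.00454609 = 3.0295144 m^3. 43.36 cubic meter = 43.36 m^3. Sum: 3.0295144 + 43.36 = 46.389514 m^3. 1 fluid_ounce_US = 2.957353e-05 m^3, so 46.389514 m^3 = 46.389514 / 2.957353e-05 = 1568616.1 fluid_ounce_US ≈ 1.569e+06 fluid_ounce_US (4 s.f.). Final answer: 1.569e+06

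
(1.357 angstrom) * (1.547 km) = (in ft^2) 2.26e-06. Check: 1 angstrom = 1e-10 m, so 1.357 angstrom = 1.357 * 1e-10 = 1.357e-10 m. 1 km = 1000 m, so 1.547 km = 1.547 * 1000 = 1547 m. Combine: 1.357e-10 m * 1547 m = 2.099279e-07 m^2. 1 ft^2 = 0.09290304 m^2, so 2.099279e-07 m^2 = 2.099279e-07 / 0.09290304 = 2.2596451e-06 ft^2 ≈ 2.26e-06 ft^2 (4 s.f.).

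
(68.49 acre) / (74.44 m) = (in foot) 1 acre = 4046.8564 m^2, so 68.49 acre = 68.49 * 4046.8564 = 277169.2 m^2. 74.44 m is already in m. Combine: 277169.2 m^2 / 74.44 m = 3723.3906 m. 1 foot = 0.3048 m, so 3723.3906 m = 3723.3906 / 0.3048 = 12215.848 foot ≈ 1.222e+04 foot (4 s.f.). Final answer: 1.222e+04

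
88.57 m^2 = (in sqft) 1 sqft = 0.09290304 m^2, so 88.57 m^2 = 88.57 / 0.09290304 = 953.35955 sqft ≈ 953.4 sqft (4 s.f.). Final answer: 953.4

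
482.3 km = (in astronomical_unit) 1 km = 1000 m, so 482.3 km = 482.3 * 1000 = 482300 m. 1 astronomical_unit = 1.4959787e+11 m, so 482300 m = 482300 / 1.4959787e+11 = 3.2239764e-06 astronomical_unit ≈ 3.224e-06 astronomical_unit (4 s.f.). Final answer: 3.224e-06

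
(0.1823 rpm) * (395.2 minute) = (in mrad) 1 rpm = 0.10471976 rad/s, so 0.1823 rpm = 0.1823 * 0.10471976 = 0.019090411 rad/s. 1 minute = 60 s, so 395.2 minute = 395.2 * 60 = 23712 s. Combine: 0.019090411 rad/s * 23712 s = 452.67183 rad. 1 mrad = 0.001 rad, so 452.67183 rad = 452.67183 / 0.001 = 452671.83 mrad ≈ 4.527e+05 mrad (4 s.f.). Final answer: 4.527e+05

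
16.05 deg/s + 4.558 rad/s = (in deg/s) 1 deg/s = 0.017453293 rad/s, so 16.05 deg/s = 16.05 * 0.017453293 = 0.28012534 rad/s. 4.558 rad/s is already in rad/s. Sum: 0.28012534 + 4.558 = 4.8381253 rad/s. 1 deg/s = 0.017453293 rad/s, so 4.8381253 rad/s = 4.8381253 / 0.017453293 = 277.20416 deg/s ≈ 277.2 deg/s (4 s.f.). Final answer: 277.2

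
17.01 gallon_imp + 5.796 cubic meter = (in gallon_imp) 1292. Check: 1 gallon_imp = 0.00454609 m^3, so 17.01 gallon_imp = 17.01 * 0.00454609 = 0.077328991 m^3. 5.796 cubic meter = 5.796 m^3. Sum: 0.077328991 + 5.796 = 5.873329 m^3. 1 gallon_imp = 0.00454609 m^3, so 5.873329 m^3 = 5.873329 / 0.00454609 = 1291.9518 gallon_imp ≈ 1292 gallon_imp (4 s.f.).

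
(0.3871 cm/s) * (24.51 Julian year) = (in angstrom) 2.994e+16. Check: 1 cm/s = 0.01 m/s, so 0.3871 cm/s = 0.3871 * 0.01 = 0.003871 m/s. 1 Julian year = 31557600 s, so 24.51 Julian year = 24.51 * 31557600 = 7.7347678e+08 s. Combine: 0.003871 m/s * 7.7347678e+08 s = 2994128.6 m. 1 angstrom = 1e-10 m, so 2994128.6 m = 2994128.6 / 1e-10 = 2.9941286e+16 angstrom ≈ 2.994e+16 angstrom (4 s.f.).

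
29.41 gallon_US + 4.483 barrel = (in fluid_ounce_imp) 2.9e+04. Check: 1 gallon_US = 0.0037854118 m^3, so 29.41 gallon_US = 29.41 * 0.0037854118 = 0.11132896 m^3. 1 barrel = 0.15898729 m^3, so 4.483 barrel = 4.483 * 0.15898729 = 0.71274004 m^3. Sum: 0.11132896 + 0.71274004 = 0.824069 m^3. 1 fluid_ounce_imp = 2.8413063e-05 m^3, so 0.824069 m^3 = 0.824069 / 2.8413063e-05 = 29003.174 fluid_ounce_imp ≈ 2.9e+04 fluid_ounce_imp (4 s.f.).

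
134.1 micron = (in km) 1.341e-07. Check: 1 micron = 1e-06 m, so 134.1 micron = 134.1 * 1e-06 = 0.0001341 m. 1 km = 1000 m, so 0.0001341 m = 0.0001341 / 1000 = 1.341e-07 km.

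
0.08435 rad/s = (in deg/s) 4.833. Check: 1 deg/s = 0.017453293 rad/s, so 0.08435 rad/s = 0.08435 / 0.017453293 = 4.832899 deg/s ≈ 4.833 deg/s (4 s.f.).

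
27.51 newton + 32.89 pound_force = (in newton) 173.8. Check: 27.51 newton = 27.51 N. 1 pound_force = 4.4482216 N, so 32.89 pound_force = 32.89 * 4.4482216 = 146.30201 N. Sum: 27.51 + 146.30201 = 173.81201 N. 173.81201 N = 173.81201 newton ≈ 173.8 newton (4 s.f.).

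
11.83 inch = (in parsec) 9.738e-18. Check: 1 inch = 0.0254 m, so 11.83 inch = 11.83 * 0.0254 = 0.300482 m. 1 parsec = 3.0856776e+16 m, so 0.300482 m = 0.300482 / 3.0856776e+16 = 9.7379584e-18 parsec ≈ 9.738e-18 parsec (4 s.f.).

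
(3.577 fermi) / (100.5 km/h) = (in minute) 1 fermi = 1e-15 m, so 3.577 fermi = 3.577 * 1e-15 = 3.577e-15 m. 1 km/h = 0.27777778 m/s, so 100.5 km/h = 100.5 * 0.27777778 = 27.916667 m/s. Combine: 3.577e-15 m / 27.916667 m/s = 1.2813134e-16 s. 1 minute = 60 s, so 1.2813134e-16 s = 1.2813134e-16 / 60 = 2.1355224e-18 minute ≈ 2.136e-18 minute (4 s.f.). Final answer: 2.136e-18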